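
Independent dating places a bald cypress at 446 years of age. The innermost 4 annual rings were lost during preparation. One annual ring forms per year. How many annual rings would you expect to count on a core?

442 annual rings

Expected annual rings over 446 years: 446.
Subtracting the 4 annual rings not captured gives 446 − 4 = 442 annual rings in the record.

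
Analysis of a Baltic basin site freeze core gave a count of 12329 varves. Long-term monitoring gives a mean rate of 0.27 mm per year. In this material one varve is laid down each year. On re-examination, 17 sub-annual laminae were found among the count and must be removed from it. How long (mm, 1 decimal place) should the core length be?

3324.2 mm

After corrections the count is 12329 − 17 = 12312 varves.
Predicted length = 0.27 mm/year × 12312 years = 3324.2 mm.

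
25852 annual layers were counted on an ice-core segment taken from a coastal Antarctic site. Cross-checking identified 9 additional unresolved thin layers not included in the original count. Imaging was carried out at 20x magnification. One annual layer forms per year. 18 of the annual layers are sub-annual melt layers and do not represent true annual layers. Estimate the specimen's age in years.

Correcting the raw count gives 25852 − 18 + 9 = 25843 true annual layers.
At one annual layer per year, that is 25843 years.

25843 years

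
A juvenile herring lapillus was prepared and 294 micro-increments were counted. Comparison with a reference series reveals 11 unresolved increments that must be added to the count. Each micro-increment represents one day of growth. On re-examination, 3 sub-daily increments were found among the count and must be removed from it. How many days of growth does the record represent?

302 d

After corrections the count is 294 − 3 + 11 = 302 micro-increments.
One micro-increment per day makes the duration 302 days.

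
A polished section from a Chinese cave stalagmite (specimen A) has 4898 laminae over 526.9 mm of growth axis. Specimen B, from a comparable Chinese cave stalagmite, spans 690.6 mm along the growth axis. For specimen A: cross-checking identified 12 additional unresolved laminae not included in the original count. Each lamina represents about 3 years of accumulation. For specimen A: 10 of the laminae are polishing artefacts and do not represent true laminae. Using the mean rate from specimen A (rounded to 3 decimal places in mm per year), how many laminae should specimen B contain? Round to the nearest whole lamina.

6394 laminae

Specimen A: adjusted count: 4898 − 10 + 12 = 4900 laminae.
Specimen A: 4900 laminae at 3 years each span 4900 × 3 = 14700 years.
A: Mean rate = 526.9 mm / 14700 years ≈ 0.036 mm/year.
Specimen B: 690.6 mm / 0.036 mm per year = 19183.33 years; at 3 years per lamina that is 19183.33 / 3 ≈ 6394 laminae.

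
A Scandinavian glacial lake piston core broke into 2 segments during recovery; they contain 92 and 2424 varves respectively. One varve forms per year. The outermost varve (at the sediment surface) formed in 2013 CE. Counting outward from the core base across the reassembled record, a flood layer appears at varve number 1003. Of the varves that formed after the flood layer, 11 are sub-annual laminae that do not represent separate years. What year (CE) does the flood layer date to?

Total varves = 92 + 2424 = 2516.
The flood layer sits at varve 1003 from the core base, so 2516 − 1003 = 1513 varves formed after it.
Excluding 11 false varves: 1513 − 11 = 1502.
Counting back 1502 years from 2013 CE places the flood layer in 2013 − 1502 = 511 CE.

511 CE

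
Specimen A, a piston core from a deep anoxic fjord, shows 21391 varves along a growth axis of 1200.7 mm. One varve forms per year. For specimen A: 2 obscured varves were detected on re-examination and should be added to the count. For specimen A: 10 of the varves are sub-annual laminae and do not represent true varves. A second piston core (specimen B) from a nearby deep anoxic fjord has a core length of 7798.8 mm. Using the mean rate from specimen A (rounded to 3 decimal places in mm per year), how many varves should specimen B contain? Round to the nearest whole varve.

Specimen A: adjusted count: 21391 − 10 + 2 = 21383 varves.
A: 1200.7 mm over 21383 years gives 1200.7 / 21383 ≈ 0.056 mm/yr.
B spans 7798.8 / 0.056 = 139264.29 years ≈ 139264 varves.

139264 varves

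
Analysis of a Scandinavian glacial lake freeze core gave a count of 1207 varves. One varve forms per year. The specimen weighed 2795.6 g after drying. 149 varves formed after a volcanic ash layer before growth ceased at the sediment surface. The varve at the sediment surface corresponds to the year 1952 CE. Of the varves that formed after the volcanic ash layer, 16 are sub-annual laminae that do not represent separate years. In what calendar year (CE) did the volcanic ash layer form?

There are 149 varves younger than the volcanic ash layer.
Removing the 16 false varves leaves 149 − 16 = 133 true varves beyond the volcanic ash layer.
Counting back 133 years from 1952 CE places the volcanic ash layer in 1952 − 133 = 1819 CE.

1819 CE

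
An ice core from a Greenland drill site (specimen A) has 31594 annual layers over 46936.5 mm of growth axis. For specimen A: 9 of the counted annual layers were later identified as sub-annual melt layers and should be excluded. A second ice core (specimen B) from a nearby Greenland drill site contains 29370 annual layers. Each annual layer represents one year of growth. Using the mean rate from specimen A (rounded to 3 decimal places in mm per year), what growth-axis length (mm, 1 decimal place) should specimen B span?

Specimen A: true annual layer count = 31594 − 9 = 31585.
A: Extension rate ≈ 46936.5 / 31585 = 1.486 mm per year.
B's length ≈ 1.486 × 29370 = 43643.8 mm.

43643.8 mm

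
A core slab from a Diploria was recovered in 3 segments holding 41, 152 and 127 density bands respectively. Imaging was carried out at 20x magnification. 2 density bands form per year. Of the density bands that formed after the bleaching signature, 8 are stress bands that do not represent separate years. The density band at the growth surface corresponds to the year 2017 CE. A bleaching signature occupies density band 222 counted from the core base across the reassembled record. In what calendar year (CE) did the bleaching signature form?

1972 CE

Total density bands = 41 + 152 + 127 = 320.
Between density band 222 and the growth surface there are 320 − 222 = 98 density bands.
Removing the 8 false density bands leaves 98 − 8 = 90 true density bands beyond the bleaching signature.
Dividing by 2 density bands per year: 90 / 2 = 45 years.
Counting back 45 years from 2017 CE places the bleaching signature in 2017 − 45 = 1972 CE.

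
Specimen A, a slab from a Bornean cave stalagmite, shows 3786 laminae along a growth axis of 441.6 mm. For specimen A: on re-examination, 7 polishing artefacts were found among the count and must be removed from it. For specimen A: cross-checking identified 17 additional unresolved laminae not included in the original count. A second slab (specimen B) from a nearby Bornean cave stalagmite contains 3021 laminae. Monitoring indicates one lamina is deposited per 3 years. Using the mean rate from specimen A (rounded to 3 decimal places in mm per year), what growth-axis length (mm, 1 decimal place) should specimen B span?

Specimen A: correcting the raw count gives 3786 − 7 + 17 = 3796 true laminae.
Specimen A: multiplying by 3 years per lamina: 3796 × 3 = 11388 years.
A: 441.6 mm over 11388 years gives 441.6 / 11388 ≈ 0.039 mm per year.
Specimen B: multiplying by 3 years per lamina: 3021 × 3 = 9063 years. B's length ≈ 0.039 × 9063 = 353.5 mm.

353.5 mm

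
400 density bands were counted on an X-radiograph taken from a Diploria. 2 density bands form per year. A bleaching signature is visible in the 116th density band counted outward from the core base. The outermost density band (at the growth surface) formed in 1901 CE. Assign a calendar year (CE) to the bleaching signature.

1759 CE

Between density band 116 and the growth surface there are 400 − 116 = 284 density bands.
284 density bands at 2 per year is 284 / 2 = 142 years.
The density band at the growth surface is 1901 CE, so the bleaching signature dates to 1901 − 142 = 1759 CE.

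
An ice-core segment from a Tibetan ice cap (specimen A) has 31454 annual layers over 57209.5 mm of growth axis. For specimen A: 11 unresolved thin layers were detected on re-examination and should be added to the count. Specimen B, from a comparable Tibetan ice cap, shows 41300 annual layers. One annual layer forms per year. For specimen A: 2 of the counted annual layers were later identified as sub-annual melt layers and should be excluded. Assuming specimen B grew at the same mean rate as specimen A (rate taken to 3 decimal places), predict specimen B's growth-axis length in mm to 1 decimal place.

Specimen A: true annual layer count = 31454 − 2 + 11 = 31463.
A: Extension rate ≈ 57209.5 / 31463 = 1.818 mm/year.
Length of B = 1.818 × 41300 = 75083.4 mm.

75083.4 mm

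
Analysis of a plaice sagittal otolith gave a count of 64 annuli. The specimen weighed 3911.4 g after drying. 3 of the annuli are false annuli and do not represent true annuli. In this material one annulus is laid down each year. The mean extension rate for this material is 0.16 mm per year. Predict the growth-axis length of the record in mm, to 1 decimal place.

Correcting the raw count gives 64 − 3 = 61 true annuli.
Predicted length = 0.16 mm/year × 61 years = 9.8 mm.

9.8 mm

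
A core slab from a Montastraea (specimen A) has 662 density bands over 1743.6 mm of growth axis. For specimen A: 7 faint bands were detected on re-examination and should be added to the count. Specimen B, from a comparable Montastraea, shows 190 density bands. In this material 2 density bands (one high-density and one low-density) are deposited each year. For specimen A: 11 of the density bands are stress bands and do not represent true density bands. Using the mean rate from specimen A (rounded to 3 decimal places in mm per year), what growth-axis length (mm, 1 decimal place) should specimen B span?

503.5 mm

Specimen A: after corrections the count is 662 − 11 + 7 = 658 density bands.
Specimen A: with 2 density bands per year, 658 / 2 = 329 years.
A: Mean rate = 1743.6 mm / 329 years ≈ 5.300 mm/year.
Specimen B: dividing by 2 density bands per year: 190 / 2 = 95 years. B's length ≈ 5.300 × 95 = 503.5 mm.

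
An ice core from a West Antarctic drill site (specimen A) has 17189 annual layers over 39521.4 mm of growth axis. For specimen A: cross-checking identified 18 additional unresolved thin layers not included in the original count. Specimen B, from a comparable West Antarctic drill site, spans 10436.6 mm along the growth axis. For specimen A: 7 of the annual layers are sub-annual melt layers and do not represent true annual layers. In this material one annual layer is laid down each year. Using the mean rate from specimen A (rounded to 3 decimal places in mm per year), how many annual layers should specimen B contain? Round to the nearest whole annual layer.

4542 annual layers

Specimen A: true annual layer count = 17189 − 7 + 18 = 17200.
A: Extension rate ≈ 39521.4 / 17200 = 2.298 mm/year.
Specimen B: 10436.6 mm / 2.298 mm per year = 4541.60 years ≈ 4542 annual layers.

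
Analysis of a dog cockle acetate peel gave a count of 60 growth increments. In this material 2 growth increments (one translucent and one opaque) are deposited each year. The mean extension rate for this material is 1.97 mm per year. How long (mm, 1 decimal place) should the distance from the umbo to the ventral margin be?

59.1 mm

60 growth increments at 2 per year is 60 / 2 = 30 years.
Predicted length = 1.97 mm/year × 30 years = 59.1 mm.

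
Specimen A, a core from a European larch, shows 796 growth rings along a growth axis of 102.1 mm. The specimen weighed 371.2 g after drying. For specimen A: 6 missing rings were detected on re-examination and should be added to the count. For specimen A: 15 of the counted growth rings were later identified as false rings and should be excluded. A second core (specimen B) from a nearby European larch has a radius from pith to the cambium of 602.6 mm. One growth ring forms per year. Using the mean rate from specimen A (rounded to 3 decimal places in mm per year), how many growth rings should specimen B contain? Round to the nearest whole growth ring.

Specimen A: adjusted count: 796 − 15 + 6 = 787 growth rings.
A: Extension rate ≈ 102.1 / 787 = 0.130 mm per year.
Specimen B: 602.6 mm / 0.130 mm per year = 4635.38 years ≈ 4635 growth rings.

4635 growth rings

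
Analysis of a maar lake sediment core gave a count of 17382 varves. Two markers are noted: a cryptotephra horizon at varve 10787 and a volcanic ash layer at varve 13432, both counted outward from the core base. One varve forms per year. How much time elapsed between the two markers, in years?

2645 yr

The two markers are separated by 13432 − 10787 = 2645 varves.
At one varve per year, 2645 years elapsed between them.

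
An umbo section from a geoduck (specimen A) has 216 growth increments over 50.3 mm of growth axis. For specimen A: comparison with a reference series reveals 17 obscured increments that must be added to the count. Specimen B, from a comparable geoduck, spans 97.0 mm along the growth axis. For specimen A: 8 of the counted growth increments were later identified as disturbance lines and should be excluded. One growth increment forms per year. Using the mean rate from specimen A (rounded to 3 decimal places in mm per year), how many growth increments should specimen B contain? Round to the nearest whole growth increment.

Specimen A: adjusted count: 216 − 8 + 17 = 225 growth increments.
A: 50.3 mm over 225 years gives 50.3 / 225 ≈ 0.224 mm/year.
B spans 97.0 / 0.224 = 433.04 years ≈ 433 growth increments.

433 growth increments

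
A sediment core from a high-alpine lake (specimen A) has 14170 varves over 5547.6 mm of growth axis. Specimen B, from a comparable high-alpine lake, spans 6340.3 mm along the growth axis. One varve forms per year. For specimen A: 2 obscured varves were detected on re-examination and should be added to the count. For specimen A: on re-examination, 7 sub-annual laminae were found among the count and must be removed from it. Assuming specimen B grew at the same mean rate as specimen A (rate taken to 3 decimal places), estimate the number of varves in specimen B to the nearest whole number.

Specimen A: correcting the raw count gives 14170 − 7 + 2 = 14165 true varves.
A: Mean rate = 5547.6 mm / 14165 years ≈ 0.392 mm/yr.
Specimen B: 6340.3 mm / 0.392 mm per year = 16174.23 years ≈ 16174 varves.

16174 varves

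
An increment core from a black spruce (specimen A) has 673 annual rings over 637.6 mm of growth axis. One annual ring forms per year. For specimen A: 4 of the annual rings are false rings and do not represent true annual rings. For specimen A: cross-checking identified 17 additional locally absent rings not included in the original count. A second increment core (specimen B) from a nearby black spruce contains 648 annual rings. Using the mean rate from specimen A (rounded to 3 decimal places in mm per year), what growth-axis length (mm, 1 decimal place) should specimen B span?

602.0 mm

Specimen A: adjusted count: 673 − 4 + 17 = 686 annual rings.
A: Mean rate = 637.6 mm / 686 years ≈ 0.929 mm/yr.
For B, 0.929 mm/year × 648 years = 602.0 mm.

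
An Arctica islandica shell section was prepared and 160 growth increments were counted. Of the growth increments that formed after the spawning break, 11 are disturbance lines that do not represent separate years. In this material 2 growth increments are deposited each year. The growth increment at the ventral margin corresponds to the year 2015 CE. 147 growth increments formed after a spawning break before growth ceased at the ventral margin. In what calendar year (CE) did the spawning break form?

There are 147 growth increments younger than the spawning break.
Excluding 11 false growth increments: 147 − 11 = 136.
With 2 growth increments per year, 136 / 2 = 68 years.
The growth increment at the ventral margin is 2015 CE, so the spawning break dates to 2015 − 68 = 1947 CE.

1947 CE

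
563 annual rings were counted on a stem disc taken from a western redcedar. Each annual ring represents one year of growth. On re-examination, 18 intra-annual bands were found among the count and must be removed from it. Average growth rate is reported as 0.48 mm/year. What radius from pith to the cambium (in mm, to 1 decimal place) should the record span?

Correcting the raw count gives 563 − 18 = 545 true annual rings.
Length ≈ 0.48 × 545 = 261.6 mm.

261.6 mm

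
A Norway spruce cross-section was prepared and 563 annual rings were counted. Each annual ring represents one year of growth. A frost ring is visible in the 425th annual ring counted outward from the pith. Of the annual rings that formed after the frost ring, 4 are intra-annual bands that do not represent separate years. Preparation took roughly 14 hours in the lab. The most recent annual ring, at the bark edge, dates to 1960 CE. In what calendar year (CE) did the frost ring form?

1826 CE

563 − 425 = 138 annual rings lie beyond the frost ring toward the bark edge.
138 − 4 false = 134 true annual rings after the frost ring.
1960 − 134 = 1826 CE.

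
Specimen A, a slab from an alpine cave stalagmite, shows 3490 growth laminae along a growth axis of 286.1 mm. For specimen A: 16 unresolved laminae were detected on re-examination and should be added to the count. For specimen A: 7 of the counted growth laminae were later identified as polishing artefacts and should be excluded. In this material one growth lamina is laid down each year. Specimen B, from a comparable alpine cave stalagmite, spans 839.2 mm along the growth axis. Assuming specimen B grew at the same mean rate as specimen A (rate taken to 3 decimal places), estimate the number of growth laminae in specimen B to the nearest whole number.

10234 growth laminae

Specimen A: after corrections the count is 3490 − 7 + 16 = 3499 growth laminae.
A: Mean rate = 286.1 mm / 3499 years ≈ 0.082 mm per year.
B spans 839.2 / 0.082 = 10234.15 years ≈ 10234 growth laminae.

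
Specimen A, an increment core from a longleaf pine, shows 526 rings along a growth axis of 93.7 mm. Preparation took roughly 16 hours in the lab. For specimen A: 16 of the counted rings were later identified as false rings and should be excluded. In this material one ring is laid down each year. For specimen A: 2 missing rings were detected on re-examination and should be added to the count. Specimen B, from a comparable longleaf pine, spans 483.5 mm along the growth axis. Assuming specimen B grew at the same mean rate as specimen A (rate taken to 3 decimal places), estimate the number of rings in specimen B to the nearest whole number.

Specimen A: true ring count = 526 − 16 + 2 = 512.
A: Mean rate = 93.7 mm / 512 years ≈ 0.183 mm/year.
Specimen B: 483.5 mm / 0.183 mm per year = 2642.08 years ≈ 2642 rings.

2642 rings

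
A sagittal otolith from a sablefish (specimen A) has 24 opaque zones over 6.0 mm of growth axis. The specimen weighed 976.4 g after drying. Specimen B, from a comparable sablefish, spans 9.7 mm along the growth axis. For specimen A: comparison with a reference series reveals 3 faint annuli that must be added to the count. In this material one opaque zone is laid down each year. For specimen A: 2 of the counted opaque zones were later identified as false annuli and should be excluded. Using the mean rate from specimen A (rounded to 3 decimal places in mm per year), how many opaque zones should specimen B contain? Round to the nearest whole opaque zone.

40 opaque zones

Specimen A: correcting the raw count gives 24 − 2 + 3 = 25 true opaque zones.
A: 6.0 mm over 25 years gives 6.0 / 25 ≈ 0.240 mm/year.
B spans 9.7 / 0.240 = 40.42 years ≈ 40 opaque zones.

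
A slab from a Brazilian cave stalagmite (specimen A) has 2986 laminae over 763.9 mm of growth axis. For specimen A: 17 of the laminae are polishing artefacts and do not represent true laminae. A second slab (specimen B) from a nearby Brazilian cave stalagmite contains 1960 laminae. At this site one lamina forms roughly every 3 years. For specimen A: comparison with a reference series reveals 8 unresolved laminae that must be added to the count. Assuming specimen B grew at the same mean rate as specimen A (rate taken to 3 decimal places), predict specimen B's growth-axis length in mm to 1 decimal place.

Specimen A: adjusted count: 2986 − 17 + 8 = 2977 laminae.
Specimen A: 2977 laminae at 3 years each span 2977 × 3 = 8931 years.
A: Mean rate = 763.9 mm / 8931 years ≈ 0.086 mm/year.
Specimen B: multiplying by 3 years per lamina: 1960 × 3 = 5880 years. B's length ≈ 0.086 × 5880 = 505.7 mm.

505.7 mm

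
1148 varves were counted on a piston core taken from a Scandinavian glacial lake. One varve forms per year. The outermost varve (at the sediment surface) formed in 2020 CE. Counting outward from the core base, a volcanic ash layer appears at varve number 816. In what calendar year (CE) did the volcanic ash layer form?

1148 − 816 = 332 varves lie beyond the volcanic ash layer toward the sediment surface.
The varve at the sediment surface is 2020 CE, so the volcanic ash layer dates to 2020 − 332 = 1688 CE.

1688 CE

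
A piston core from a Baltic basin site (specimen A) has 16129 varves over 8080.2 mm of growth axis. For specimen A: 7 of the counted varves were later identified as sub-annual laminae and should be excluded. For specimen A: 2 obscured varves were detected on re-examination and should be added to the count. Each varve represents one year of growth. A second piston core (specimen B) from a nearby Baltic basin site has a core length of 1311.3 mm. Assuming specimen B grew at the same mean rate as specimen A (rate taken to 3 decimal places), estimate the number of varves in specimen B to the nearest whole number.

2617 varves

Specimen A: after corrections the count is 16129 − 7 + 2 = 16124 varves.
A: Mean rate = 8080.2 mm / 16124 years ≈ 0.501 mm per year.
B spans 1311.3 / 0.501 = 2617.37 years ≈ 2617 varves.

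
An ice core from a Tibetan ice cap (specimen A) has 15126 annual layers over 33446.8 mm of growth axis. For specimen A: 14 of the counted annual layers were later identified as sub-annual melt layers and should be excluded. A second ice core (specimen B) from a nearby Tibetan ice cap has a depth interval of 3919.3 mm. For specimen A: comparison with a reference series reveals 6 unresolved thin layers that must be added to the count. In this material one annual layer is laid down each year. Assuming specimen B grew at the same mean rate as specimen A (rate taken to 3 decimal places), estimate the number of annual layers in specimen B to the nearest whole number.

Specimen A: true annual layer count = 15126 − 14 + 6 = 15118.
A: Extension rate ≈ 33446.8 / 15118 = 2.212 mm/year.
For B, 3919.3 / 2.212 = 1771.84 years ≈ 1772 annual layers.

1772 annual layers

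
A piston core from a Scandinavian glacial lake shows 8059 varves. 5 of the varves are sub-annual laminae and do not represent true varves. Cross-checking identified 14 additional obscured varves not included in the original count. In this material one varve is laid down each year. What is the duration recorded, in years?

Correcting the raw count gives 8059 − 5 + 14 = 8068 true varves.
At one varve per year, that is 8068 years.

8068 years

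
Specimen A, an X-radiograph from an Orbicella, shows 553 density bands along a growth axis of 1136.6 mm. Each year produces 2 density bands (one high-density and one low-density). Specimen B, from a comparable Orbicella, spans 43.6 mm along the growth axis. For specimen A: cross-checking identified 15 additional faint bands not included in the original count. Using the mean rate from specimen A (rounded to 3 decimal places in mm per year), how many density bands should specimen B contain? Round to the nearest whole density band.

Specimen A: after corrections the count is 553 + 15 = 568 density bands.
Specimen A: with 2 density bands per year, 568 / 2 = 284 years.
A: 1136.6 mm over 284 years gives 1136.6 / 284 ≈ 4.002 mm/year.
Specimen B: 43.6 mm / 4.002 mm per year = 10.89 years; at 2 density bands per year that is 10.89 × 2 ≈ 22 density bands.

22 density bands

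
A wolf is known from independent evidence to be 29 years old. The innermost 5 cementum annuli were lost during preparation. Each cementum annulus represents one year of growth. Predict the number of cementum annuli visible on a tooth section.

24 cementum annuli

At one cementum annulus per year, 29 years correspond to 29 cementum annuli.
Less the 5 uncaptured cementum annuli: 29 − 5 = 24.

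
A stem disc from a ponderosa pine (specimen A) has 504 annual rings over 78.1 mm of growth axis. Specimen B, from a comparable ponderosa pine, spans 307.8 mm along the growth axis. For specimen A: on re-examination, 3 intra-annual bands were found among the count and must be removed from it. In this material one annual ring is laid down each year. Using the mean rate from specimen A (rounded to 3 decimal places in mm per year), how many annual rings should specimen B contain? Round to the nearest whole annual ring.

Specimen A: adjusted count: 504 − 3 = 501 annual rings.
A: 78.1 mm over 501 years gives 78.1 / 501 ≈ 0.156 mm/yr.
For B, 307.8 / 0.156 = 1973.08 years ≈ 1973 annual rings.

1973 annual rings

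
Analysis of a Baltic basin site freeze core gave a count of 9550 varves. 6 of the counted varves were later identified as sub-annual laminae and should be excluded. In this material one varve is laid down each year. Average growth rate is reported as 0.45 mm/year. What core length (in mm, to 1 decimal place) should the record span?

4294.8 mm

After corrections the count is 9550 − 6 = 9544 varves.
Predicted length = 0.45 mm/year × 9544 years = 4294.8 mm.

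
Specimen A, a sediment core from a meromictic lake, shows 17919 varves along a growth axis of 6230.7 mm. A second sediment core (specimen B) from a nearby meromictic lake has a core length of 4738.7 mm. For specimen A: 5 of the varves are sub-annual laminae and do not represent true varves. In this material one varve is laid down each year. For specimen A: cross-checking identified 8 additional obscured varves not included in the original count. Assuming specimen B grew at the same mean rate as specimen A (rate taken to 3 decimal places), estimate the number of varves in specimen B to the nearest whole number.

13617 varves

Specimen A: after corrections the count is 17919 − 5 + 8 = 17922 varves.
A: 6230.7 mm over 17922 years gives 6230.7 / 17922 ≈ 0.348 mm per year.
Specimen B: 4738.7 mm / 0.348 mm per year = 13616.95 years ≈ 13617 varves.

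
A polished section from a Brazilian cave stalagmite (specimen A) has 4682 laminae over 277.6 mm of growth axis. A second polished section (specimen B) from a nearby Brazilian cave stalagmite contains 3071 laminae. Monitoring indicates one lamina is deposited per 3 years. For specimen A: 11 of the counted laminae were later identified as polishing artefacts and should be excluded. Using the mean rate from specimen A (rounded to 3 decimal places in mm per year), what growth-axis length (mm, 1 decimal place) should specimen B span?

184.3 mm

Specimen A: after corrections the count is 4682 − 11 = 4671 laminae.
Specimen A: multiplying by 3 years per lamina: 4671 × 3 = 14013 years.
A: Mean rate = 277.6 mm / 14013 years ≈ 0.020 mm/yr.
Specimen B: at 3 years per lamina, 3071 × 3 = 9213 years. B's length ≈ 0.020 × 9213 = 184.3 mm.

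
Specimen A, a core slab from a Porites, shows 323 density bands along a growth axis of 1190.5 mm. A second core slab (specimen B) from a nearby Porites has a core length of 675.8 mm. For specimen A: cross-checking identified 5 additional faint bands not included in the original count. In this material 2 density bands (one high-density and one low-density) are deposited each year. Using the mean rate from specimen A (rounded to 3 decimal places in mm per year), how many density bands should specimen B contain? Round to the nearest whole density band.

Specimen A: adjusted count: 323 + 5 = 328 density bands.
Specimen A: 328 density bands at 2 per year is 328 / 2 = 164 years.
A: Extension rate ≈ 1190.5 / 164 = 7.259 mm/yr.
B spans 675.8 / 7.259 = 93.10 years; at 2 density bands per year that is 93.10 × 2 ≈ 186 density bands.

186 density bands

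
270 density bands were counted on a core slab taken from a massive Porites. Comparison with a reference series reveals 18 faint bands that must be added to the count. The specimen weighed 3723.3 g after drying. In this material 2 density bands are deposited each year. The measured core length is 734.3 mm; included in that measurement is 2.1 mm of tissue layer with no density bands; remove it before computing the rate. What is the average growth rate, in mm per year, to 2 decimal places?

Adjusted count: 270 + 18 = 288 density bands.
Dividing by 2 density bands per year: 288 / 2 = 144 years.
Net length = 734.3 − 2.1 = 732.2 mm.
732.2 mm over 144 years gives 732.2 / 144 ≈ 5.08 mm per year.

5.08 mm per year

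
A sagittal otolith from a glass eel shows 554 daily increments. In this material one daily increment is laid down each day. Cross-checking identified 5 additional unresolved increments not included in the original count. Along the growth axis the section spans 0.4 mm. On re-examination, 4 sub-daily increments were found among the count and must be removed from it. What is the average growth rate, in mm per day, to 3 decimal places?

True daily increment count = 554 − 4 + 5 = 555.
Mean rate = 0.4 mm / 555 days ≈ 0.001 mm per day.

0.001 mm per day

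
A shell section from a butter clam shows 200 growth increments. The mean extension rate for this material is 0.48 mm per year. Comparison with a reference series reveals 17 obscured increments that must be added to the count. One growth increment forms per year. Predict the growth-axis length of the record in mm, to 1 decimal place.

Correcting the raw count gives 200 + 17 = 217 true growth increments.
217 years at 0.48 mm/year gives 0.48 × 217 = 104.2 mm.

104.2 mm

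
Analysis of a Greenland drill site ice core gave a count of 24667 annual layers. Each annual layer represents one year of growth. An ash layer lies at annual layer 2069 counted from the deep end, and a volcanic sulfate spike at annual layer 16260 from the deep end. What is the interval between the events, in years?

Separation: 16260 − 2069 = 14191 annual layers.
One annual layer per year makes the interval 14191 years.

14191 years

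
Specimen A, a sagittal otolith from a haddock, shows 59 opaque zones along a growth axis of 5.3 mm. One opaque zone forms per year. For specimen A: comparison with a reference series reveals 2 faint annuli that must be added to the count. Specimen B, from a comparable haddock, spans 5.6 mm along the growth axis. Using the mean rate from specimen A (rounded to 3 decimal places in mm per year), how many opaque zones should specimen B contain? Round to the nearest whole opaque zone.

64 opaque zones

Specimen A: true opaque zone count = 59 + 2 = 61.
A: 5.3 mm over 61 years gives 5.3 / 61 ≈ 0.087 mm/yr.
For B, 5.6 / 0.087 = 64.37 years ≈ 64 opaque zones.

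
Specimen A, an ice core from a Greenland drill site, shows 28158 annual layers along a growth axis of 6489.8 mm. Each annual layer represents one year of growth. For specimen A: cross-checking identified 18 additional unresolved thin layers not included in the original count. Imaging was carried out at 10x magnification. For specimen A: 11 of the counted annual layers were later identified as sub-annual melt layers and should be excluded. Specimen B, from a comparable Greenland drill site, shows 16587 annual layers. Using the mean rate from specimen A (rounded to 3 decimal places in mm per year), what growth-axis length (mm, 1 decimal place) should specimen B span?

3815.0 mm

Specimen A: correcting the raw count gives 28158 − 11 + 18 = 28165 true annual layers.
A: 6489.8 mm over 28165 years gives 6489.8 / 28165 ≈ 0.230 mm per year.
B's length ≈ 0.230 × 16587 = 3815.0 mm.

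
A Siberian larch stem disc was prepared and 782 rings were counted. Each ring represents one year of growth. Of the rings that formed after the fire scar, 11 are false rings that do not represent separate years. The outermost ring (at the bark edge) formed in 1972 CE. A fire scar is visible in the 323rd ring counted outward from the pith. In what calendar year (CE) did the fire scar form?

1524 CE

The fire scar sits at ring 323 from the pith, so 782 − 323 = 459 rings formed after it.
Removing the 11 false rings leaves 459 − 11 = 448 true rings beyond the fire scar.
Counting back 448 years from 1972 CE places the fire scar in 1972 − 448 = 1524 CE.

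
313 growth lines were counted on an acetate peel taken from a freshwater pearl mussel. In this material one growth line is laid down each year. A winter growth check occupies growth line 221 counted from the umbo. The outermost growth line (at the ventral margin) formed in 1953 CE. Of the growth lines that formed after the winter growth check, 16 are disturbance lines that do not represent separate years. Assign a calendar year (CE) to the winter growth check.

The winter growth check sits at growth line 221 from the umbo, so 313 − 221 = 92 growth lines formed after it.
92 − 16 false = 76 true growth lines after the winter growth check.
Counting back 76 years from 1953 CE places the winter growth check in 1953 − 76 = 1877 CE.

1877 CE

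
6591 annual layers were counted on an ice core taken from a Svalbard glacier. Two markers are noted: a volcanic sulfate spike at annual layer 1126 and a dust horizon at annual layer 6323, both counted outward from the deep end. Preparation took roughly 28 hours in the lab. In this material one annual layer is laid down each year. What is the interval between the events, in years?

5197 years

The two markers are separated by 6323 − 1126 = 5197 annual layers.
At one annual layer per year, 5197 years elapsed between them.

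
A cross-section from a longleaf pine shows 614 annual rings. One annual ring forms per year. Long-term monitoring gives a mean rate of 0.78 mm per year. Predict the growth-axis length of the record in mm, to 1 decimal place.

614 years of growth are recorded.
614 years at 0.78 mm/year gives 0.78 × 614 = 478.9 mm.

478.9 mm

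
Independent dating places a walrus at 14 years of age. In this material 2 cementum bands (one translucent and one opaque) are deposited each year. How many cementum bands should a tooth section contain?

28 cementum bands

Expected cementum bands: 14 × 2 = 28.
So 28 cementum bands should be present.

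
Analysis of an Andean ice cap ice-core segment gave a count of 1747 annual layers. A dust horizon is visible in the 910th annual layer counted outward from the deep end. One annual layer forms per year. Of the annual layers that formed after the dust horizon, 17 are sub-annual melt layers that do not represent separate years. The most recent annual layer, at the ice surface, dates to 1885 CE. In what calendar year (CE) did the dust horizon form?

1065 CE

The dust horizon sits at annual layer 910 from the deep end, so 1747 − 910 = 837 annual layers formed after it.
837 − 17 false = 820 true annual layers after the dust horizon.
1885 − 820 = 1065 CE.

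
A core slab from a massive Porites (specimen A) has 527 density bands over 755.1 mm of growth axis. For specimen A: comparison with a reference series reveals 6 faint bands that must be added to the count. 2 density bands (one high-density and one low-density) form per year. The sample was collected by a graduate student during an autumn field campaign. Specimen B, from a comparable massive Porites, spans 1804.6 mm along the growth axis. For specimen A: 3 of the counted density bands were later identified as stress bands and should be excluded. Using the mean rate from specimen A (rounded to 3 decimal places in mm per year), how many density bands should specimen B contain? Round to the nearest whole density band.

Specimen A: adjusted count: 527 − 3 + 6 = 530 density bands.
Specimen A: 530 density bands at 2 per year is 530 / 2 = 265 years.
A: Extension rate ≈ 755.1 / 265 = 2.849 mm per year.
B spans 1804.6 / 2.849 = 633.42 years; at 2 density bands per year that is 633.42 × 2 ≈ 1267 density bands.

1267 density bands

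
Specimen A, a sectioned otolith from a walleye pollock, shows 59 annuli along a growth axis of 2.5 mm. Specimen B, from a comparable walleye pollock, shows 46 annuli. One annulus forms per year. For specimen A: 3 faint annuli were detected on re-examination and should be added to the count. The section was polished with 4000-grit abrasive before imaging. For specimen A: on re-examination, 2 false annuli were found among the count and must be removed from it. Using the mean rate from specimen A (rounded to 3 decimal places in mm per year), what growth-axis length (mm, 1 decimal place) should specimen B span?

Specimen A: adjusted count: 59 − 2 + 3 = 60 annuli.
A: 2.5 mm over 60 years gives 2.5 / 60 ≈ 0.042 mm per year.
For B, 0.042 mm/year × 46 years = 1.9 mm.

1.9 mm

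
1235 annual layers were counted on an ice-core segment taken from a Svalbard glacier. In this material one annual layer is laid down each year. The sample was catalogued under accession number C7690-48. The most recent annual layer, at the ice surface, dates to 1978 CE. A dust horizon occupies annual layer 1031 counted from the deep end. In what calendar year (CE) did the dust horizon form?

1235 − 1031 = 204 annual layers lie beyond the dust horizon toward the ice surface.
1978 − 204 = 1774 CE.

1774 CE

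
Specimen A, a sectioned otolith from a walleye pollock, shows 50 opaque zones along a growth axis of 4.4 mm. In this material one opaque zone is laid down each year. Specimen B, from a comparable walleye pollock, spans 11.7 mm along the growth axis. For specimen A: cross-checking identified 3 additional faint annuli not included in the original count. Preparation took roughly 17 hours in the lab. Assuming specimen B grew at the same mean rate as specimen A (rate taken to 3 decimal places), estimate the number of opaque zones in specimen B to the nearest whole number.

141 opaque zones

Specimen A: adjusted count: 50 + 3 = 53 opaque zones.
A: 4.4 mm over 53 years gives 4.4 / 53 ≈ 0.083 mm/year.
For B, 11.7 / 0.083 = 140.96 years ≈ 141 opaque zones.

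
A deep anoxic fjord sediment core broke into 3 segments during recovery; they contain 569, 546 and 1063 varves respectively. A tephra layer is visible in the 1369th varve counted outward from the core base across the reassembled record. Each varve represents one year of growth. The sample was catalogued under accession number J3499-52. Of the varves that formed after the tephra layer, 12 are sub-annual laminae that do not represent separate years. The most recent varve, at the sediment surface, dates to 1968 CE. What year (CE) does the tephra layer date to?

1171 CE

Total varves = 569 + 546 + 1063 = 2178.
2178 − 1369 = 809 varves lie beyond the tephra layer toward the sediment surface.
809 − 12 false = 797 true varves after the tephra layer.
The varve at the sediment surface is 1968 CE, so the tephra layer dates to 1968 − 797 = 1171 CE.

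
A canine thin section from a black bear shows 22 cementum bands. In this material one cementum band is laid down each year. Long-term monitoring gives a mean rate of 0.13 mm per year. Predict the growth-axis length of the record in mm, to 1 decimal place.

22 years of growth are recorded.
Length ≈ 0.13 × 22 = 2.9 mm.

2.9 mm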